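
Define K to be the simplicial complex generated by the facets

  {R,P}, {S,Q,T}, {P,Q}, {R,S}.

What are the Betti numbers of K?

b_0 = 1, b_1 = 1, b_2 = 0.

We work with the vertex ordering P < Q < R < S < T. The simplices of K, each written with vertices in increasing order, are:

  0-simplices (5): P, Q, R, S, T
  1-simplices (6): PQ, PR, QS, QT, RS, ST
  2-simplices (1): QST

giving chain groups C_0 ≅ Z^5, C_1 ≅ Z^6, C_2 ≅ Z^1.

∂_1: C_1 → C_0 maps an edge to its endpoints' difference, ∂[p,q] = q − p. For instance
  ∂ST = T − S.
The resulting 5×6 matrix has rank 4, and its Smith normal form has invariant factors (1,1,1,1).

Boundary ∂_2: C_2 → C_1 sends each 2-simplex [p,q,r] to [q,r] − [p,r] + [p,q]. For instance
  ∂QST = ST − QT + QS.
The resulting 6×1 matrix has rank 1, and its Smith normal form has invariant factors (1).

Computing H_k = (kernel of ∂_k) / (image of ∂_{k+1}):

  H_0: rank C_0 − rank ∂_1 = 5 − 4 = 1, and the invariant factors of ∂_1 are all 1, so H_0 ≅ Z.
  H_1: rank ker ∂_1 − rank ∂_2 = (6 − 4) − 1 = 1, and the invariant factors of ∂_2 are all 1, so H_1 ≅ Z.
  H_2: rank ker ∂_2 − rank ∂_3 = (1 − 1) − 0 = 0, and there is no ∂_3, so H_2 ≅ 0.

As a check, the Euler characteristic is 5 − 6 + 1 = 0, which agrees with 1 − 1 + 0 = 0.

Hence the Betti numbers are b_0 = 1, b_1 = 1, b_2 = 0.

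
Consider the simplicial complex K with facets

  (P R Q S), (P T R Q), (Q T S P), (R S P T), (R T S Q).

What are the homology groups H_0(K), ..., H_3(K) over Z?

H_0 ≅ Z,  H_1 = 0,  H_2 = 0,  H_3 ≅ Z.

Order the vertices as P < Q < R < S < T. Listing each simplex with vertices in this order, K has dimension 3 with simplices:

  0-simplices (5): P, Q, R, S, T
  1-simplices (10): PQ, PR, PS, PT, QR, QS, QT, RS, RT, ST
  2-simplices (10): PQR, PQS, PQT, PRS, PRT, PST, QRS, QRT, QST, RST
  3-simplices (5): PQRS, PQRT, PQST, PRST, QRST

so the chain groups are C_0 ≅ Z^5, C_1 ≅ Z^10, C_2 ≅ Z^10, C_3 ≅ Z^5.

The boundary map ∂_1: C_1 → C_0 is given by ∂[p,q] = [q] − [p]. For instance
  ∂PT = T − P.
This gives a 5×10 integer matrix of rank 4; reducing to Smith normal form yields diagonal entries (1,1,1,1).

∂_2: C_2 → C_1 acts by ∂[p,q,r] = [q,r] − [p,r] + [p,q]. For instance
  ∂QST = ST − QT + QS,
  ∂PST = ST − PT + PS.
This gives a 10×10 integer matrix of rank 6; reducing to Smith normal form yields diagonal entries (1,1,1,1,1,1).

∂_3: C_3 → C_2 sends each 3-simplex σ to the alternating sum Σ_i (−1)^i (σ with its i-th vertex removed). For instance
  ∂PQRS = QRS − PRS + PQS − PQR,
  ∂PQST = QST − PST + PQT − PQS.
The resulting 10×5 matrix has rank 4, and its Smith normal form has invariant factors (1,1,1,1).

From H_k ≅ ker(∂_k) / im(∂_{k+1}) we obtain:

  H_0: rank C_0 − rank ∂_1 = 5 − 4 = 1, and the invariant factors of ∂_1 are all 1, so H_0 = Z.
  H_1: rank ker ∂_1 − rank ∂_2 = (10 − 4) − 6 = 0, and the invariant factors of ∂_2 are all 1, so H_1 = 0.
  H_2: rank ker ∂_2 − rank ∂_3 = (10 − 6) − 4 = 0, and the invariant factors of ∂_3 are all 1, so H_2 = 0.
  H_3: rank ker ∂_3 − rank ∂_4 = (5 − 4) − 0 = 1, and there is no ∂_4, so H_3 = Z.

As a check, the Euler characteristic is 5 − 10 + 10 − 5 = 0, which agrees with 1 − 0 + 0 − 1 = 0.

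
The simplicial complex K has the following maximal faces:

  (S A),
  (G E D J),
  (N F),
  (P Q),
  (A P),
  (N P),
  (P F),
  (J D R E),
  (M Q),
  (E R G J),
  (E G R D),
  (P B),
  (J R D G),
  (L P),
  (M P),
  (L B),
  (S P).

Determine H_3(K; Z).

We work with the vertex ordering A < B < D < E < F < G < J < L < M < N < P < Q < R < S. The simplices of K, each written with vertices in increasing order, are:

  0-simplices (14): A, B, D, E, F, G, J, L, M, N, P, Q, R, S
  1-simplices (22): AP, AS, BL, BP, DE, DG, DJ, DR, EG, EJ, ER, FN, FP, GJ, GR, JR, LP, MP, MQ, NP, PQ, PS
  2-simplices (10): DEG, DEJ, DER, DGJ, DGR, DJR, EGJ, EGR, EJR, GJR
  3-simplices (5): DEGJ, DEGR, DEJR, DGJR, EGJR

giving chain groups C_0 ≅ Z^14, C_1 ≅ Z^22, C_2 ≅ Z^10, C_3 ≅ Z^5.

The boundary map ∂_1: C_1 → C_0 is given by ∂[p,q] = [q] − [p]. For instance
  ∂MP = P − M.
The resulting 14×22 matrix has rank 12, and its Smith normal form has invariant factors (1,1,1,1,1,1,1,1,1,1,1,1).

Boundary ∂_2: C_2 → C_1 acts by ∂[p,q,r] = [q,r] − [p,r] + [p,q]. For instance
  ∂DJR = JR − DR + DJ,
  ∂DEJ = EJ − DJ + DE.
The 22×10 boundary matrix has rank 6 and Smith normal form diag(1,1,1,1,1,1).

∂_3: C_3 → C_2 sends each 3-simplex σ to the alternating sum Σ_i (−1)^i (σ with its i-th vertex removed). For instance
  ∂DEGJ = EGJ − DGJ + DEJ − DEG,
  ∂DGJR = GJR − DJR + DGR − DGJ.
The 10×5 boundary matrix has rank 4 and Smith normal form diag(1,1,1,1).

Reading off H_k = ker ∂_k / im ∂_{k+1}:

  H_3: rank ker ∂_3 − rank ∂_4 = (5 − 4) − 0 = 1, and there is no ∂_4, so H_3 = Z.

H_3 ≅ Z.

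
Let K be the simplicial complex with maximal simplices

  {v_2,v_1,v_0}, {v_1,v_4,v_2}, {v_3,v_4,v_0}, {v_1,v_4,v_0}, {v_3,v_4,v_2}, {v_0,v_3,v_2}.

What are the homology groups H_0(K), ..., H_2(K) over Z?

H_0 = Z,  H_1 = 0,  H_2 = Z.

Fix the vertex order v_0 < v_1 < v_2 < v_3 < v_4 and write every simplex with vertices in increasing order. Then dim K = 2 and the simplices of K are:

  0-simplices (5): [v_0], [v_1], [v_2], [v_3], [v_4]
  1-simplices (9): [v_0,v_1], [v_0,v_2], [v_0,v_3], [v_0,v_4], [v_1,v_2], [v_1,v_4], [v_2,v_3], [v_2,v_4], [v_3,v_4]
  2-simplices (6): [v_0,v_1,v_2], [v_0,v_1,v_4], [v_0,v_2,v_3], [v_0,v_3,v_4], [v_1,v_2,v_4], [v_2,v_3,v_4]

so the chain groups are C_0 ≅ Z^5, C_1 ≅ Z^9, C_2 ≅ Z^6.

Boundary ∂_1: C_1 → C_0 sends each edge [p,q] (with p < q) to q − p. For instance
  ∂[v_0,v_3] = [v_3] − [v_0].
This gives a 5×9 integer matrix of rank 4; reducing to Smith normal form yields diagonal entries (1,1,1,1).

∂_2: C_2 → C_1 maps a triangle to the signed sum of its edges. For instance
  ∂[v_0,v_1,v_2] = [v_1,v_2] − [v_0,v_2] + [v_0,v_1],
  ∂[v_0,v_2,v_3] = [v_2,v_3] − [v_0,v_3] + [v_0,v_2].
This gives a 9×6 integer matrix of rank 5; reducing to Smith normal form yields diagonal entries (1,1,1,1,1).

Computing H_k = (kernel of ∂_k) / (image of ∂_{k+1}):

  H_0: rank C_0 − rank ∂_1 = 5 − 4 = 1, and the invariant factors of ∂_1 are all 1, so H_0 ≅ Z.
  H_1: rank ker ∂_1 − rank ∂_2 = (9 − 4) − 5 = 0, and the invariant factors of ∂_2 are all 1, so H_1 ≅ 0.
  H_2: rank ker ∂_2 − rank ∂_3 = (6 − 5) − 0 = 1, and there is no ∂_3, so H_2 ≅ Z.

As a check, the Euler characteristic is 5 − 9 + 6 = 2, which agrees with 1 − 0 + 1 = 2.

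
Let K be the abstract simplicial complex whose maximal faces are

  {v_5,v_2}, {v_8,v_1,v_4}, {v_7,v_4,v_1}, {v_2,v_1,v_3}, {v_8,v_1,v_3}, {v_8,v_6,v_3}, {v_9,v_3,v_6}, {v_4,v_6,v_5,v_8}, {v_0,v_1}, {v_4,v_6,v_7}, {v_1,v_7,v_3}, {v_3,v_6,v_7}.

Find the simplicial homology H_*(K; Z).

H_0 = Z,  H_1 = Z,  H_2 = Z,  H_3 = 0.

Take the total order v_0 < v_1 < v_2 < v_3 < v_4 < v_5 < v_6 < v_7 < v_8 < v_9 on the vertex set. Then K (dimension 3) consists of the simplices:

  0-simplices (10): [v_0], [v_1], [v_2], [v_3], [v_4], [v_5], [v_6], [v_7], [v_8], [v_9]
  1-simplices (21): (21 of them)
  2-simplices (13): (13 of them)
  3-simplices (1): [v_4,v_5,v_6,v_8]

so the chain groups are C_0 ≅ Z^10, C_1 ≅ Z^21, C_2 ≅ Z^13, C_3 ≅ Z^1.

The boundary map ∂_1: C_1 → C_0 maps an edge to its endpoints' difference, ∂[p,q] = q − p.
This gives a 10×21 integer matrix of rank 9; reducing to Smith normal form yields diagonal entries (1,1,1,1,1,1,1,1,1).

Boundary ∂_2: C_2 → C_1 acts by ∂[p,q,r] = [q,r] − [p,r] + [p,q]. For instance
  ∂[v_4,v_6,v_7] = [v_6,v_7] − [v_4,v_7] + [v_4,v_6],
  ∂[v_1,v_4,v_8] = [v_4,v_8] − [v_1,v_8] + [v_1,v_4].
The 21×13 boundary matrix has rank 11 and Smith normal form diag(1,1,1,1,1,1,1,1,1,1,1).

∂_3: C_3 → C_2 sends each 3-simplex σ to the alternating sum Σ_i (−1)^i (σ with its i-th vertex removed). For instance
  ∂[v_4,v_5,v_6,v_8] = [v_5,v_6,v_8] − [v_4,v_6,v_8] + [v_4,v_5,v_8] − [v_4,v_5,v_6].
The 13×1 boundary matrix has rank 1 and Smith normal form diag(1).

Now H_k = ker ∂_k / im ∂_{k+1}, so:

  H_0: rank C_0 − rank ∂_1 = 10 − 9 = 1, and the invariant factors of ∂_1 are all 1, so H_0 ≅ Z.
  H_1: rank ker ∂_1 − rank ∂_2 = (21 − 9) − 11 = 1, and the invariant factors of ∂_2 are all 1, so H_1 ≅ Z.
  H_2: rank ker ∂_2 − rank ∂_3 = (13 − 11) − 1 = 1, and the invariant factors of ∂_3 are all 1, so H_2 ≅ Z.
  H_3: rank ker ∂_3 − rank ∂_4 = (1 − 1) − 0 = 0, and there is no ∂_4, so H_3 ≅ 0.

As a check, the Euler characteristic is 10 − 21 + 13 − 1 = 1, which agrees with 1 − 1 + 1 − 0 = 1.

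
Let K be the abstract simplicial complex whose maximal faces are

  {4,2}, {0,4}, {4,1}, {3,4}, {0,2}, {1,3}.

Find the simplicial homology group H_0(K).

H_0 = Z.

K has 5 vertices, 6 edges.
rank ∂_0 = 0, rank ∂_1 = 4 ⇒ b_0 = 5 − 0 − 4 = 1; all invariant factors of ∂_1 are 1 so no torsion. So H_0 = Z.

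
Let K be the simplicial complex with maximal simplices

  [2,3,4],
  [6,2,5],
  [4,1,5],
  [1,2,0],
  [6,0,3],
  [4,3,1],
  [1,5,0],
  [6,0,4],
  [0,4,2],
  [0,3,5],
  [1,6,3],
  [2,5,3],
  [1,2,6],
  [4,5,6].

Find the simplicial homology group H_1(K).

H_1 = Z^2.

K has 7 vertices, 21 edges, 14 triangles.
rank ∂_1 = 6, rank ∂_2 = 13 ⇒ b_1 = 21 − 6 − 13 = 2; all invariant factors of ∂_2 are 1 so no torsion. So H_1 ≅ Z^2.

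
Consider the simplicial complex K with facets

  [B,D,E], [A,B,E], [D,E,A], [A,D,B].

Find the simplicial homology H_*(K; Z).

H_0 ≅ Z,  H_1 = 0,  H_2 ≅ Z.

We work with the vertex ordering A < B < D < E. The simplices of K, each written with vertices in increasing order, are:

  0-simplices (4): A, B, D, E
  1-simplices (6): AB, AD, AE, BD, BE, DE
  2-simplices (4): ABD, ABE, ADE, BDE

so the chain groups are C_0 ≅ Z^4, C_1 ≅ Z^6, C_2 ≅ Z^4.

Boundary ∂_1: C_1 → C_0 maps an edge to its endpoints' difference, ∂[p,q] = q − p.
The resulting 4×6 matrix has rank 3, and its Smith normal form has invariant factors (1,1,1).

Boundary ∂_2: C_2 → C_1 maps a triangle to the signed sum of its edges. For instance
  ∂BDE = DE − BE + BD,
  ∂ABE = BE − AE + AB.
The 6×4 boundary matrix has rank 3 and Smith normal form diag(1,1,1).

From H_k ≅ ker(∂_k) / im(∂_{k+1}) we obtain:

  H_0: rank C_0 − rank ∂_1 = 4 − 3 = 1, and the invariant factors of ∂_1 are all 1, so H_0 = Z.
  H_1: rank ker ∂_1 − rank ∂_2 = (6 − 3) − 3 = 0, and the invariant factors of ∂_2 are all 1, so H_1 = 0.
  H_2: rank ker ∂_2 − rank ∂_3 = (4 − 3) − 0 = 1, and there is no ∂_3, so H_2 = Z.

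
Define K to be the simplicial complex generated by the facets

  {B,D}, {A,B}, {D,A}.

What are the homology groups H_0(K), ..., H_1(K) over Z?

Order the vertices as A < B < D. Listing each simplex with vertices in this order, K has dimension 1 with simplices:

  0-simplices (3): A, B, D
  1-simplices (3): AB, AD, BD

so the chain groups are C_0 ≅ Z^3, C_1 ≅ Z^3.

Boundary ∂_1: C_1 → C_0 maps an edge to its endpoints' difference, ∂[p,q] = q − p.
The resulting 3×3 matrix has rank 2, and its Smith normal form has invariant factors (1,1).

Now H_k = ker ∂_k / im ∂_{k+1}, so:

  H_0: rank C_0 − rank ∂_1 = 3 − 2 = 1, and the invariant factors of ∂_1 are all 1, so H_0 ≅ Z.
  H_1: rank ker ∂_1 − rank ∂_2 = (3 − 2) − 0 = 1, and there is no ∂_2, so H_1 ≅ Z.

(K is a triangulation of the circle S^1.)

H_0 ≅ Z,  H_1 ≅ Z.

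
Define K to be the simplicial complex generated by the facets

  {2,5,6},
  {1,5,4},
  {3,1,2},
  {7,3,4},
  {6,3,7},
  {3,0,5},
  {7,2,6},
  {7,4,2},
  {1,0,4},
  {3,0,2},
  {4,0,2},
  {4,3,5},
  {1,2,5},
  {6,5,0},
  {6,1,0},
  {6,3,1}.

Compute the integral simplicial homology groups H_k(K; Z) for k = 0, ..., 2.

Order the vertices as 0 < 1 < 2 < 3 < 4 < 5 < 6 < 7. Listing each simplex with vertices in this order, K has dimension 2 with simplices:

  0-simplices (8): [0], [1], [2], [3], [4], [5], [6], [7]
  1-simplices (24): (24 of them)
  2-simplices (16): [0,1,4], [0,1,6], [0,2,3], [0,2,4], [0,3,5], [0,5,6], [1,2,3], [1,2,5], [1,3,6], [1,4,5], [2,4,7], [2,5,6], [2,6,7], [3,4,5], [3,4,7], [3,6,7]

Hence C_0 ≅ Z^8, C_1 ≅ Z^24, C_2 ≅ Z^16.

∂_1: C_1 → C_0 is given by ∂[p,q] = [q] − [p]. For instance
  ∂[4,5] = [5] − [4].
This gives a 8×24 integer matrix of rank 7; reducing to Smith normal form yields diagonal entries (1,1,1,1,1,1,1).

∂_2: C_2 → C_1 acts by ∂[p,q,r] = [q,r] − [p,r] + [p,q]. For instance
  ∂[0,3,5] = [3,5] − [0,5] + [0,3],
  ∂[1,4,5] = [4,5] − [1,5] + [1,4].
This gives a 24×16 integer matrix of rank 15; reducing to Smith normal form yields diagonal entries (1,1,1,1,1,1,1,1,1,1,1,1,1,1,1).

Reading off H_k = ker ∂_k / im ∂_{k+1}:

  H_0: rank C_0 − rank ∂_1 = 8 − 7 = 1, and the invariant factors of ∂_1 are all 1, so H_0 ≅ Z.
  H_1: rank ker ∂_1 − rank ∂_2 = (24 − 7) − 15 = 2, and the invariant factors of ∂_2 are all 1, so H_1 ≅ Z^2.
  H_2: rank ker ∂_2 − rank ∂_3 = (16 − 15) − 0 = 1, and there is no ∂_3, so H_2 ≅ Z.

(K is a triangulation of the torus T^2.)

H_0 = Z,  H_1 = Z^2,  H_2 = Z.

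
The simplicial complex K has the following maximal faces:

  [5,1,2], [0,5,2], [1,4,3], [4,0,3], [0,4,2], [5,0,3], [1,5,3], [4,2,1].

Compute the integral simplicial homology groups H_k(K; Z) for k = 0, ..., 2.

H_0 ≅ Z,  H_1 = 0,  H_2 ≅ Z.

Order the vertices as 0 < 1 < 2 < 3 < 4 < 5. Listing each simplex with vertices in this order, K has dimension 2 with simplices:

  0-simplices (6): [0], [1], [2], [3], [4], [5]
  1-simplices (12): [0,2], [0,3], [0,4], [0,5], [1,2], [1,3], [1,4], [1,5], [2,4], [2,5], [3,4], [3,5]
  2-simplices (8): [0,2,4], [0,2,5], [0,3,4], [0,3,5], [1,2,4], [1,2,5], [1,3,4], [1,3,5]

Hence C_0 ≅ Z^6, C_1 ≅ Z^12, C_2 ≅ Z^8.

The boundary map ∂_1: C_1 → C_0 is given by ∂[p,q] = [q] − [p]. For instance
  ∂[1,4] = [4] − [1].
As a 6×12 matrix over Z this has rank 5, with invariant factors (1,1,1,1,1).

The boundary map ∂_2: C_2 → C_1 sends each 2-simplex [p,q,r] to [q,r] − [p,r] + [p,q]. For instance
  ∂[1,2,5] = [2,5] − [1,5] + [1,2],
  ∂[0,3,4] = [3,4] − [0,4] + [0,3].
The 12×8 boundary matrix has rank 7 and Smith normal form diag(1,1,1,1,1,1,1).

Reading off H_k = ker ∂_k / im ∂_{k+1}:

  H_0: rank C_0 − rank ∂_1 = 6 − 5 = 1, and the invariant factors of ∂_1 are all 1, so H_0 ≅ Z.
  H_1: rank ker ∂_1 − rank ∂_2 = (12 − 5) − 7 = 0, and the invariant factors of ∂_2 are all 1, so H_1 ≅ 0.
  H_2: rank ker ∂_2 − rank ∂_3 = (8 − 7) − 0 = 1, and there is no ∂_3, so H_2 ≅ Z.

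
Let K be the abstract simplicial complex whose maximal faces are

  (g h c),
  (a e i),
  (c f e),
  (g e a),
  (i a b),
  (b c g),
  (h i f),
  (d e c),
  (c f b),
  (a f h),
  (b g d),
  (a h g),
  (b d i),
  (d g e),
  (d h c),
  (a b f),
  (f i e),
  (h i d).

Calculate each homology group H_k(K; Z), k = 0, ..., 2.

Fix the vertex order a < b < c < d < e < f < g < h < i and write every simplex with vertices in increasing order. Then dim K = 2 and the simplices of K are:

  0-simplices (9): a, b, c, d, e, f, g, h, i
  1-simplices (27): ab, ae, af, ag, ah, ai, bc, bd, bf, bg, bi, cd, ce, cf, cg, ch, de, dg, dh, di, ef, eg, ei, fh, fi, gh, hi
  2-simplices (18): abf, abi, aeg, aei, afh, agh, bcf, bcg, bdg, bdi, cde, cdh, cef, cgh, deg, dhi, efi, fhi

so the chain groups are C_0 ≅ Z^9, C_1 ≅ Z^27, C_2 ≅ Z^18.

∂_1: C_1 → C_0 maps an edge to its endpoints' difference, ∂[p,q] = q − p.
The resulting 9×27 matrix has rank 8, and its Smith normal form has invariant factors (1,1,1,1,1,1,1,1).

∂_2: C_2 → C_1 maps a triangle to the signed sum of its edges. For instance
  ∂bdg = dg − bg + bd,
  ∂agh = gh − ah + ag.
The resulting 27×18 matrix has rank 18, and its Smith normal form has invariant factors (1,1,1,1,1,1,1,1,1,1,1,1,1,1,1,1,1,2).

Now H_k = ker ∂_k / im ∂_{k+1}, so:

  H_0: rank C_0 − rank ∂_1 = 9 − 8 = 1, and the invariant factors of ∂_1 are all 1, so H_0 = Z.
  H_1: rank ker ∂_1 − rank ∂_2 = (27 − 8) − 18 = 1, and ∂_2 has invariant factor 2 > 1, so H_1 = Z ⊕ Z/2.
  H_2: rank ker ∂_2 − rank ∂_3 = (18 − 18) − 0 = 0, and there is no ∂_3, so H_2 = 0.

As a check, the Euler characteristic is 9 − 27 + 18 = 0, which agrees with 1 − 1 + 0 = 0.

H_0 ≅ Z,  H_1 ≅ Z ⊕ Z/2,  H_2 = 0.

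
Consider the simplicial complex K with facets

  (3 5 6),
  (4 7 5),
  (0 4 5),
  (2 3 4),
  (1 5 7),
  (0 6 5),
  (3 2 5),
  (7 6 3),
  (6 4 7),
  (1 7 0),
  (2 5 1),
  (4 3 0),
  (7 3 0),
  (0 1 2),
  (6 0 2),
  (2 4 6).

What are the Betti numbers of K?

b_0 = 1, b_1 = 2, b_2 = 1.

Take the total order 0 < 1 < 2 < 3 < 4 < 5 < 6 < 7 on the vertex set. Then K (dimension 2) consists of the simplices:

  0-simplices (8): [0], [1], [2], [3], [4], [5], [6], [7]
  1-simplices (24): (24 of them)
  2-simplices (16): [0,1,2], [0,1,7], [0,2,6], [0,3,4], [0,3,7], [0,4,5], [0,5,6], [1,2,5], [1,5,7], [2,3,4], [2,3,5], [2,4,6], [3,5,6], [3,6,7], [4,5,7], [4,6,7]

so the chain groups are C_0 ≅ Z^8, C_1 ≅ Z^24, C_2 ≅ Z^16.

The boundary map ∂_1: C_1 → C_0 is given by ∂[p,q] = [q] − [p].
As a 8×24 matrix over Z this has rank 7, with invariant factors (1,1,1,1,1,1,1).

Boundary ∂_2: C_2 → C_1 acts by ∂[p,q,r] = [q,r] − [p,r] + [p,q]. For instance
  ∂[0,4,5] = [4,5] − [0,5] + [0,4],
  ∂[2,3,5] = [3,5] − [2,5] + [2,3].
The 24×16 boundary matrix has rank 15 and Smith normal form diag(1,1,1,1,1,1,1,1,1,1,1,1,1,1,1).

Reading off H_k = ker ∂_k / im ∂_{k+1}:

  H_0: rank C_0 − rank ∂_1 = 8 − 7 = 1, and the invariant factors of ∂_1 are all 1, so H_0 = Z.
  H_1: rank ker ∂_1 − rank ∂_2 = (24 − 7) − 15 = 2, and the invariant factors of ∂_2 are all 1, so H_1 = Z^2.
  H_2: rank ker ∂_2 − rank ∂_3 = (16 − 15) − 0 = 1, and there is no ∂_3, so H_2 = Z.

Hence the Betti numbers are b_0 = 1, b_1 = 2, b_2 = 1.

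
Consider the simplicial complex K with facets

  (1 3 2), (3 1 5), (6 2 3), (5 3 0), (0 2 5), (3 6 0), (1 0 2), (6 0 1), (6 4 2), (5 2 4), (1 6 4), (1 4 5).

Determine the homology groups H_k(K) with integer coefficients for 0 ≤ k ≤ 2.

Fix the vertex order 0 < 1 < 2 < 3 < 4 < 5 < 6 and write every simplex with vertices in increasing order. Then dim K = 2 and the simplices of K are:

  0-simplices (7): [0], [1], [2], [3], [4], [5], [6]
  1-simplices (18): [0,1], [0,2], [0,3], [0,5], [0,6], [1,2], [1,3], [1,4], [1,5], [1,6], [2,3], [2,4], [2,5], [2,6], [3,5], [3,6], [4,5], [4,6]
  2-simplices (12): [0,1,2], [0,1,6], [0,2,5], [0,3,5], [0,3,6], [1,2,3], [1,3,5], [1,4,5], [1,4,6], [2,3,6], [2,4,5], [2,4,6]

Hence C_0 ≅ Z^7, C_1 ≅ Z^18, C_2 ≅ Z^12.

The boundary map ∂_1: C_1 → C_0 is given by ∂[p,q] = [q] − [p].
The 7×18 boundary matrix has rank 6 and Smith normal form diag(1,1,1,1,1,1).

∂_2: C_2 → C_1 maps a triangle to the signed sum of its edges. For instance
  ∂[0,1,2] = [1,2] − [0,2] + [0,1],
  ∂[1,2,3] = [2,3] − [1,3] + [1,2].
As a 18×12 matrix over Z this has rank 12, with invariant factors (1,1,1,1,1,1,1,1,1,1,1,2).

From H_k ≅ ker(∂_k) / im(∂_{k+1}) we obtain:

  H_0: rank C_0 − rank ∂_1 = 7 − 6 = 1, and the invariant factors of ∂_1 are all 1, so H_0 ≅ Z.
  H_1: rank ker ∂_1 − rank ∂_2 = (18 − 6) − 12 = 0, and ∂_2 has invariant factor 2 > 1, so H_1 ≅ Z/2.
  H_2: rank ker ∂_2 − rank ∂_3 = (12 − 12) − 0 = 0, and there is no ∂_3, so H_2 ≅ 0.

(K is a triangulation of the real projective plane RP^2.)

H_0 ≅ Z,  H_1 ≅ Z/2,  H_2 = 0.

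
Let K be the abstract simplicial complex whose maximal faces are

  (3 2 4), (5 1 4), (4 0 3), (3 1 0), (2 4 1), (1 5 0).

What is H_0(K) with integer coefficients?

H_0 = Z.

We work with the vertex ordering 0 < 1 < 2 < 3 < 4 < 5. The simplices of K, each written with vertices in increasing order, are:

  0-simplices (6): [0], [1], [2], [3], [4], [5]
  1-simplices (12): [0,1], [0,3], [0,4], [0,5], [1,2], [1,3], [1,4], [1,5], [2,3], [2,4], [3,4], [4,5]
  2-simplices (6): [0,1,3], [0,1,5], [0,3,4], [1,2,4], [1,4,5], [2,3,4]

giving chain groups C_0 ≅ Z^6, C_1 ≅ Z^12, C_2 ≅ Z^6.

Boundary ∂_1: C_1 → C_0 sends each edge [p,q] (with p < q) to q − p. For instance
  ∂[2,3] = [3] − [2].
This gives a 6×12 integer matrix of rank 5; reducing to Smith normal form yields diagonal entries (1,1,1,1,1).

The boundary map ∂_2: C_2 → C_1 maps a triangle to the signed sum of its edges. For instance
  ∂[0,1,3] = [1,3] − [0,3] + [0,1],
  ∂[2,3,4] = [3,4] − [2,4] + [2,3].
The resulting 12×6 matrix has rank 6, and its Smith normal form has invariant factors (1,1,1,1,1,1).

Now H_k = ker ∂_k / im ∂_{k+1}, so:

  H_0: rank C_0 − rank ∂_1 = 6 − 5 = 1, and the invariant factors of ∂_1 are all 1, so H_0 ≅ Z.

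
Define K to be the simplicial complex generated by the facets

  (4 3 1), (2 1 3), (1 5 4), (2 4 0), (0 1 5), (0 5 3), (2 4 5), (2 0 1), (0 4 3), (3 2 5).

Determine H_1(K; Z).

Order the vertices as 0 < 1 < 2 < 3 < 4 < 5. Listing each simplex with vertices in this order, K has dimension 2 with simplices:

  0-simplices (6): [0], [1], [2], [3], [4], [5]
  1-simplices (15): [0,1], [0,2], [0,3], [0,4], [0,5], [1,2], [1,3], [1,4], [1,5], [2,3], [2,4], [2,5], [3,4], [3,5], [4,5]
  2-simplices (10): [0,1,2], [0,1,5], [0,2,4], [0,3,4], [0,3,5], [1,2,3], [1,3,4], [1,4,5], [2,3,5], [2,4,5]

Hence C_0 ≅ Z^6, C_1 ≅ Z^15, C_2 ≅ Z^10.

Boundary ∂_1: C_1 → C_0 sends each edge [p,q] (with p < q) to q − p.
The 6×15 boundary matrix has rank 5 and Smith normal form diag(1,1,1,1,1).

The boundary map ∂_2: C_2 → C_1 sends each 2-simplex [p,q,r] to [q,r] − [p,r] + [p,q]. For instance
  ∂[1,2,3] = [2,3] − [1,3] + [1,2],
  ∂[0,3,5] = [3,5] − [0,5] + [0,3].
The 15×10 boundary matrix has rank 10 and Smith normal form diag(1,1,1,1,1,1,1,1,1,2).

Now H_k = ker ∂_k / im ∂_{k+1}, so:

  H_1: rank ker ∂_1 − rank ∂_2 = (15 − 5) − 10 = 0, and ∂_2 has invariant factor 2 > 1, so H_1 ≅ Z/2.

(K is a triangulation of the real projective plane RP^2.)

H_1 ≅ Z/2.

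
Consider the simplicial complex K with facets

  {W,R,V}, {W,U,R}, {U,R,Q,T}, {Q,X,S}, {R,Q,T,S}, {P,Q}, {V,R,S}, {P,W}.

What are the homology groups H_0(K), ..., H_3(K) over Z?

Fix the vertex order P < Q < R < S < T < U < V < W < X and write every simplex with vertices in increasing order. Then dim K = 3 and the simplices of K are:

  0-simplices (9): P, Q, R, S, T, U, V, W, X
  1-simplices (18): PQ, PW, QR, QS, QT, QU, QX, RS, RT, RU, RV, RW, ST, SV, SX, TU, UW, VW
  2-simplices (11): QRS, QRT, QRU, QST, QSX, QTU, RST, RSV, RTU, RUW, RVW
  3-simplices (2): QRST, QRTU

giving chain groups C_0 ≅ Z^9, C_1 ≅ Z^18, C_2 ≅ Z^11, C_3 ≅ Z^2.

Boundary ∂_1: C_1 → C_0 sends each edge [p,q] (with p < q) to q − p.
This gives a 9×18 integer matrix of rank 8; reducing to Smith normal form yields diagonal entries (1,1,1,1,1,1,1,1).

The boundary map ∂_2: C_2 → C_1 sends each 2-simplex [p,q,r] to [q,r] − [p,r] + [p,q]. For instance
  ∂QRS = RS − QS + QR,
  ∂QSX = SX − QX + QS.
As a 18×11 matrix over Z this has rank 9, with invariant factors (1,1,1,1,1,1,1,1,1).

∂_3: C_3 → C_2 sends each 3-simplex σ to the alternating sum Σ_i (−1)^i (σ with its i-th vertex removed). For instance
  ∂QRST = RST − QST + QRT − QRS,
  ∂QRTU = RTU − QTU + QRU − QRT.
The resulting 11×2 matrix has rank 2, and its Smith normal form has invariant factors (1,1).

Computing H_k = (kernel of ∂_k) / (image of ∂_{k+1}):

  H_0: rank C_0 − rank ∂_1 = 9 − 8 = 1, and the invariant factors of ∂_1 are all 1, so H_0 = Z.
  H_1: rank ker ∂_1 − rank ∂_2 = (18 − 8) − 9 = 1, and the invariant factors of ∂_2 are all 1, so H_1 = Z.
  H_2: rank ker ∂_2 − rank ∂_3 = (11 − 9) − 2 = 0, and the invariant factors of ∂_3 are all 1, so H_2 = 0.
  H_3: rank ker ∂_3 − rank ∂_4 = (2 − 2) − 0 = 0, and there is no ∂_4, so H_3 = 0.

H_0 = Z,  H_1 = Z,  H_2 = 0,  H_3 = 0.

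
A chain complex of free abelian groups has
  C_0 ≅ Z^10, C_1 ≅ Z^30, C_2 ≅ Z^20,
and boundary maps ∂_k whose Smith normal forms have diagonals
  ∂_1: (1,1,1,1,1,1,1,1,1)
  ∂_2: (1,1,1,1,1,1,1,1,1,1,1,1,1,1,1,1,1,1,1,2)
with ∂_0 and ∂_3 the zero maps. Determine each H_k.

H_0 ≅ Z,  H_1 ≅ Z ⊕ Z/2Z,  H_2 = 0.

H_0: b_0 = 10 − 0 − 9 = 1; torsion from ∂_1 factors > 1: none. So H_0 ≅ Z.
H_1: b_1 = 30 − 9 − 20 = 1; torsion from ∂_2 factors > 1: [2]. So H_1 ≅ Z ⊕ Z/2Z.
H_2: b_2 = 20 − 20 − 0 = 0; torsion from ∂_3 factors > 1: none. So H_2 ≅ 0.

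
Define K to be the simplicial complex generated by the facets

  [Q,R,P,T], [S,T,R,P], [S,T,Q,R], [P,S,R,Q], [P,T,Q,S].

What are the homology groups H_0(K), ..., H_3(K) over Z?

Take the total order P < Q < R < S < T on the vertex set. Then K (dimension 3) consists of the simplices:

  0-simplices (5): P, Q, R, S, T
  1-simplices (10): PQ, PR, PS, PT, QR, QS, QT, RS, RT, ST
  2-simplices (10): PQR, PQS, PQT, PRS, PRT, PST, QRS, QRT, QST, RST
  3-simplices (5): PQRS, PQRT, PQST, PRST, QRST

Hence C_0 ≅ Z^5, C_1 ≅ Z^10, C_2 ≅ Z^10, C_3 ≅ Z^5.

Boundary ∂_1: C_1 → C_0 sends each edge [p,q] (with p < q) to q − p. For instance
  ∂RS = S − R.
The resulting 5×10 matrix has rank 4, and its Smith normal form has invariant factors (1,1,1,1).

∂_2: C_2 → C_1 sends each 2-simplex [p,q,r] to [q,r] − [p,r] + [p,q]. For instance
  ∂PRS = RS − PS + PR,
  ∂QST = ST − QT + QS.
This gives a 10×10 integer matrix of rank 6; reducing to Smith normal form yields diagonal entries (1,1,1,1,1,1).

Boundary ∂_3: C_3 → C_2 sends each 3-simplex σ to the alternating sum Σ_i (−1)^i (σ with its i-th vertex removed). For instance
  ∂PQST = QST − PST + PQT − PQS,
  ∂QRST = RST − QST + QRT − QRS.
This gives a 10×5 integer matrix of rank 4; reducing to Smith normal form yields diagonal entries (1,1,1,1).

From H_k ≅ ker(∂_k) / im(∂_{k+1}) we obtain:

  H_0: rank C_0 − rank ∂_1 = 5 − 4 = 1, and the invariant factors of ∂_1 are all 1, so H_0 ≅ Z.
  H_1: rank ker ∂_1 − rank ∂_2 = (10 − 4) − 6 = 0, and the invariant factors of ∂_2 are all 1, so H_1 ≅ 0.
  H_2: rank ker ∂_2 − rank ∂_3 = (10 − 6) − 4 = 0, and the invariant factors of ∂_3 are all 1, so H_2 ≅ 0.
  H_3: rank ker ∂_3 − rank ∂_4 = (5 − 4) − 0 = 1, and there is no ∂_4, so H_3 ≅ Z.

H_0 = Z,  H_1 = 0,  H_2 = 0,  H_3 = Z.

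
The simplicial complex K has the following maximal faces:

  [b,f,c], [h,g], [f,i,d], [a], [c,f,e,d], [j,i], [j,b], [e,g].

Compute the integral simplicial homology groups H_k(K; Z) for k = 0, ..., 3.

We work with the vertex ordering a < b < c < d < e < f < g < h < i < j. The simplices of K, each written with vertices in increasing order, are:

  0-simplices (10): a, b, c, d, e, f, g, h, i, j
  1-simplices (14): bc, bf, bj, cd, ce, cf, de, df, di, ef, eg, fi, gh, ij
  2-simplices (6): bcf, cde, cdf, cef, def, dfi
  3-simplices (1): cdef

giving chain groups C_0 ≅ Z^10, C_1 ≅ Z^14, C_2 ≅ Z^6, C_3 ≅ Z^1.

Boundary ∂_1: C_1 → C_0 is given by ∂[p,q] = [q] − [p]. For instance
  ∂cd = d − c.
The 10×14 boundary matrix has rank 8 and Smith normal form diag(1,1,1,1,1,1,1,1).

∂_2: C_2 → C_1 acts by ∂[p,q,r] = [q,r] − [p,r] + [p,q]. For instance
  ∂dfi = fi − di + df,
  ∂cef = ef − cf + ce.
The resulting 14×6 matrix has rank 5, and its Smith normal form has invariant factors (1,1,1,1,1).

The boundary map ∂_3: C_3 → C_2 sends each 3-simplex σ to the alternating sum Σ_i (−1)^i (σ with its i-th vertex removed). For instance
  ∂cdef = def − cef + cdf − cde.
The resulting 6×1 matrix has rank 1, and its Smith normal form has invariant factors (1).

From H_k ≅ ker(∂_k) / im(∂_{k+1}) we obtain:

  H_0: rank C_0 − rank ∂_1 = 10 − 8 = 2, and the invariant factors of ∂_1 are all 1, so H_0 ≅ Z^2.
  H_1: rank ker ∂_1 − rank ∂_2 = (14 − 8) − 5 = 1, and the invariant factors of ∂_2 are all 1, so H_1 ≅ Z.
  H_2: rank ker ∂_2 − rank ∂_3 = (6 − 5) − 1 = 0, and the invariant factors of ∂_3 are all 1, so H_2 ≅ 0.
  H_3: rank ker ∂_3 − rank ∂_4 = (1 − 1) − 0 = 0, and there is no ∂_4, so H_3 ≅ 0.

As a check, the Euler characteristic is 10 − 14 + 6 − 1 = 1, which agrees with 2 − 1 + 0 − 0 = 1.

H_0 = Z^2,  H_1 = Z,  H_2 = 0,  H_3 = 0.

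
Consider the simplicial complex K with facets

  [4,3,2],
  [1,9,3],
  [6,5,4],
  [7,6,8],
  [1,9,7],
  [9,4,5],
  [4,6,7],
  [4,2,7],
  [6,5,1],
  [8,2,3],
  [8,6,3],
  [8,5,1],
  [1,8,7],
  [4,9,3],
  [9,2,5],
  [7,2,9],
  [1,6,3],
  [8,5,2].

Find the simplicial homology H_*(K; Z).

H_0 ≅ Z,  H_1 ≅ Z × Z/2,  H_2 = 0.

Order the vertices as 1 < 2 < 3 < 4 < 5 < 6 < 7 < 8 < 9. Listing each simplex with vertices in this order, K has dimension 2 with simplices:

  0-simplices (9): [1], [2], [3], [4], [5], [6], [7], [8], [9]
  1-simplices (27): (27 of them)
  2-simplices (18): [1,3,6], [1,3,9], [1,5,6], [1,5,8], [1,7,8], [1,7,9], [2,3,4], [2,3,8], [2,4,7], [2,5,8], [2,5,9], [2,7,9], [3,4,9], [3,6,8], [4,5,6], [4,5,9], [4,6,7], [6,7,8]

so the chain groups are C_0 ≅ Z^9, C_1 ≅ Z^27, C_2 ≅ Z^18.

Boundary ∂_1: C_1 → C_0 sends each edge [p,q] (with p < q) to q − p. For instance
  ∂[2,7] = [7] − [2].
As a 9×27 matrix over Z this has rank 8, with invariant factors (1,1,1,1,1,1,1,1).

The boundary map ∂_2: C_2 → C_1 acts by ∂[p,q,r] = [q,r] − [p,r] + [p,q]. For instance
  ∂[2,7,9] = [7,9] − [2,9] + [2,7],
  ∂[6,7,8] = [7,8] − [6,8] + [6,7].
The 27×18 boundary matrix has rank 18 and Smith normal form diag(1,1,1,1,1,1,1,1,1,1,1,1,1,1,1,1,1,2).

Now H_k = ker ∂_k / im ∂_{k+1}, so:

  H_0: rank C_0 − rank ∂_1 = 9 − 8 = 1, and the invariant factors of ∂_1 are all 1, so H_0 = Z.
  H_1: rank ker ∂_1 − rank ∂_2 = (27 − 8) − 18 = 1, and ∂_2 has invariant factor 2 > 1, so H_1 = Z × Z/2.
  H_2: rank ker ∂_2 − rank ∂_3 = (18 − 18) − 0 = 0, and there is no ∂_3, so H_2 = 0.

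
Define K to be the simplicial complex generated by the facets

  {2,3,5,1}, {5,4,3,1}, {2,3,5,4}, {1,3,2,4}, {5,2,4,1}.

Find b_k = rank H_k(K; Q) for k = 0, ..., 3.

b_0 = 1, b_1 = 0, b_2 = 0, b_3 = 1.

Take the total order 1 < 2 < 3 < 4 < 5 on the vertex set. Then K (dimension 3) consists of the simplices:

  0-simplices (5): [1], [2], [3], [4], [5]
  1-simplices (10): [1,2], [1,3], [1,4], [1,5], [2,3], [2,4], [2,5], [3,4], [3,5], [4,5]
  2-simplices (10): [1,2,3], [1,2,4], [1,2,5], [1,3,4], [1,3,5], [1,4,5], [2,3,4], [2,3,5], [2,4,5], [3,4,5]
  3-simplices (5): [1,2,3,4], [1,2,3,5], [1,2,4,5], [1,3,4,5], [2,3,4,5]

giving chain groups C_0 ≅ Z^5, C_1 ≅ Z^10, C_2 ≅ Z^10, C_3 ≅ Z^5.

∂_1: C_1 → C_0 is given by ∂[p,q] = [q] − [p]. For instance
  ∂[1,4] = [4] − [1].
As a 5×10 matrix over Z this has rank 4, with invariant factors (1,1,1,1).

Boundary ∂_2: C_2 → C_1 acts by ∂[p,q,r] = [q,r] − [p,r] + [p,q]. For instance
  ∂[1,3,4] = [3,4] − [1,4] + [1,3],
  ∂[1,2,5] = [2,5] − [1,5] + [1,2].
The 10×10 boundary matrix has rank 6 and Smith normal form diag(1,1,1,1,1,1).

The boundary map ∂_3: C_3 → C_2 sends each 3-simplex σ to the alternating sum Σ_i (−1)^i (σ with its i-th vertex removed). For instance
  ∂[1,2,4,5] = [2,4,5] − [1,4,5] + [1,2,5] − [1,2,4],
  ∂[1,3,4,5] = [3,4,5] − [1,4,5] + [1,3,5] − [1,3,4].
This gives a 10×5 integer matrix of rank 4; reducing to Smith normal form yields diagonal entries (1,1,1,1).

From H_k ≅ ker(∂_k) / im(∂_{k+1}) we obtain:

  H_0: rank C_0 − rank ∂_1 = 5 − 4 = 1, and the invariant factors of ∂_1 are all 1, so H_0 ≅ Z.
  H_1: rank ker ∂_1 − rank ∂_2 = (10 − 4) − 6 = 0, and the invariant factors of ∂_2 are all 1, so H_1 ≅ 0.
  H_2: rank ker ∂_2 − rank ∂_3 = (10 − 6) − 4 = 0, and the invariant factors of ∂_3 are all 1, so H_2 ≅ 0.
  H_3: rank ker ∂_3 − rank ∂_4 = (5 − 4) − 0 = 1, and there is no ∂_4, so H_3 ≅ Z.

Hence the Betti numbers are b_0 = 1, b_1 = 0, b_2 = 0, b_3 = 1.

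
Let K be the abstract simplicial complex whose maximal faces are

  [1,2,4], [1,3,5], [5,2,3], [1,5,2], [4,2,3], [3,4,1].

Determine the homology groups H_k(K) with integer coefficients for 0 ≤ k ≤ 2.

H_0 = Z,  H_1 = 0,  H_2 = Z.

Fix the vertex order 1 < 2 < 3 < 4 < 5 and write every simplex with vertices in increasing order. Then dim K = 2 and the simplices of K are:

  0-simplices (5): [1], [2], [3], [4], [5]
  1-simplices (9): [1,2], [1,3], [1,4], [1,5], [2,3], [2,4], [2,5], [3,4], [3,5]
  2-simplices (6): [1,2,4], [1,2,5], [1,3,4], [1,3,5], [2,3,4], [2,3,5]

so the chain groups are C_0 ≅ Z^5, C_1 ≅ Z^9, C_2 ≅ Z^6.

Boundary ∂_1: C_1 → C_0 maps an edge to its endpoints' difference, ∂[p,q] = q − p.
The resulting 5×9 matrix has rank 4, and its Smith normal form has invariant factors (1,1,1,1).

The boundary map ∂_2: C_2 → C_1 sends each 2-simplex [p,q,r] to [q,r] − [p,r] + [p,q]. For instance
  ∂[1,2,5] = [2,5] − [1,5] + [1,2],
  ∂[1,3,4] = [3,4] − [1,4] + [1,3].
The 9×6 boundary matrix has rank 5 and Smith normal form diag(1,1,1,1,1).

From H_k ≅ ker(∂_k) / im(∂_{k+1}) we obtain:

  H_0: rank C_0 − rank ∂_1 = 5 − 4 = 1, and the invariant factors of ∂_1 are all 1, so H_0 = Z.
  H_1: rank ker ∂_1 − rank ∂_2 = (9 − 4) − 5 = 0, and the invariant factors of ∂_2 are all 1, so H_1 = 0.
  H_2: rank ker ∂_2 − rank ∂_3 = (6 − 5) − 0 = 1, and there is no ∂_3, so H_2 = Z.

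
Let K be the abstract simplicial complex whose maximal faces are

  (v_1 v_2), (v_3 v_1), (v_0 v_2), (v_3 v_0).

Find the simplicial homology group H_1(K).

Order the vertices as v_0 < v_1 < v_2 < v_3. Listing each simplex with vertices in this order, K has dimension 1 with simplices:

  0-simplices (4): [v_0], [v_1], [v_2], [v_3]
  1-simplices (4): [v_0,v_2], [v_0,v_3], [v_1,v_2], [v_1,v_3]

so the chain groups are C_0 ≅ Z^4, C_1 ≅ Z^4.

Boundary ∂_1: C_1 → C_0 is given by ∂[p,q] = [q] − [p].
This gives a 4×4 integer matrix of rank 3; reducing to Smith normal form yields diagonal entries (1,1,1).

Now H_k = ker ∂_k / im ∂_{k+1}, so:

  H_1: rank ker ∂_1 − rank ∂_2 = (4 − 3) − 0 = 1, and there is no ∂_2, so H_1 = Z.

H_1 = Z.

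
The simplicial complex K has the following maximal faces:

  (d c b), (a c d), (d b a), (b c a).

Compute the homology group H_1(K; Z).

H_1 = 0.

K has 4 vertices, 6 edges, 4 triangles.
rank ∂_1 = 3, rank ∂_2 = 3 ⇒ b_1 = 6 − 3 − 3 = 0; all invariant factors of ∂_2 are 1 so no torsion. So H_1 = 0.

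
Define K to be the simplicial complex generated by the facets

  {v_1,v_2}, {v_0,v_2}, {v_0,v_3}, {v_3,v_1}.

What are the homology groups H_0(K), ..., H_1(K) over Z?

Order the vertices as v_0 < v_1 < v_2 < v_3. Listing each simplex with vertices in this order, K has dimension 1 with simplices:

  0-simplices (4): [v_0], [v_1], [v_2], [v_3]
  1-simplices (4): [v_0,v_2], [v_0,v_3], [v_1,v_2], [v_1,v_3]

giving chain groups C_0 ≅ Z^4, C_1 ≅ Z^4.

The boundary map ∂_1: C_1 → C_0 sends each edge [p,q] (with p < q) to q − p.
The 4×4 boundary matrix has rank 3 and Smith normal form diag(1,1,1).

Reading off H_k = ker ∂_k / im ∂_{k+1}:

  H_0: rank C_0 − rank ∂_1 = 4 − 3 = 1, and the invariant factors of ∂_1 are all 1, so H_0 ≅ Z.
  H_1: rank ker ∂_1 − rank ∂_2 = (4 − 3) − 0 = 1, and there is no ∂_2, so H_1 ≅ Z.

As a check, the Euler characteristic is 4 − 4 = 0, which agrees with 1 − 1 = 0.
(K is a triangulation of the circle S^1.)

H_0 ≅ Z,  H_1 ≅ Z.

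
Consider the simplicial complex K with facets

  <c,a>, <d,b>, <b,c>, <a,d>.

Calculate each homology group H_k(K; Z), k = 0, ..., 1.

H_0 = Z,  H_1 = Z.

Fix the vertex order a < b < c < d and write every simplex with vertices in increasing order. Then dim K = 1 and the simplices of K are:

  0-simplices (4): a, b, c, d
  1-simplices (4): ac, ad, bc, bd

giving chain groups C_0 ≅ Z^4, C_1 ≅ Z^4.

The boundary map ∂_1: C_1 → C_0 is given by ∂[p,q] = [q] − [p].
As a 4×4 matrix over Z this has rank 3, with invariant factors (1,1,1).

Reading off H_k = ker ∂_k / im ∂_{k+1}:

  H_0: rank C_0 − rank ∂_1 = 4 − 3 = 1, and the invariant factors of ∂_1 are all 1, so H_0 ≅ Z.
  H_1: rank ker ∂_1 − rank ∂_2 = (4 − 3) − 0 = 1, and there is no ∂_2, so H_1 ≅ Z.

(K is a triangulation of the circle S^1.)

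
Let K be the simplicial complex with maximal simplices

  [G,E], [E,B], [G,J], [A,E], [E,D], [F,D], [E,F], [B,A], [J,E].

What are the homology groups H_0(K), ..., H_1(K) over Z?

H_0 ≅ Z,  H_1 ≅ Z^3.

Take the total order A < B < D < E < F < G < J on the vertex set. Then K (dimension 1) consists of the simplices:

  0-simplices (7): A, B, D, E, F, G, J
  1-simplices (9): AB, AE, BE, DE, DF, EF, EG, EJ, GJ

giving chain groups C_0 ≅ Z^7, C_1 ≅ Z^9.

∂_1: C_1 → C_0 sends each edge [p,q] (with p < q) to q − p. For instance
  ∂BE = E − B.
The 7×9 boundary matrix has rank 6 and Smith normal form diag(1,1,1,1,1,1).

Now H_k = ker ∂_k / im ∂_{k+1}, so:

  H_0: rank C_0 − rank ∂_1 = 7 − 6 = 1, and the invariant factors of ∂_1 are all 1, so H_0 ≅ Z.
  H_1: rank ker ∂_1 − rank ∂_2 = (9 − 6) − 0 = 3, and there is no ∂_2, so H_1 ≅ Z^3.

As a check, the Euler characteristic is 7 − 9 = -2, which agrees with 1 − 3 = -2.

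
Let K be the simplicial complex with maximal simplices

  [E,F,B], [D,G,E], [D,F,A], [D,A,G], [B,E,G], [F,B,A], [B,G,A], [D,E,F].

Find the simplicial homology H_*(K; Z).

H_0 = Z,  H_1 = 0,  H_2 = Z.

Fix the vertex order A < B < D < E < F < G and write every simplex with vertices in increasing order. Then dim K = 2 and the simplices of K are:

  0-simplices (6): A, B, D, E, F, G
  1-simplices (12): AB, AD, AF, AG, BE, BF, BG, DE, DF, DG, EF, EG
  2-simplices (8): ABF, ABG, ADF, ADG, BEF, BEG, DEF, DEG

giving chain groups C_0 ≅ Z^6, C_1 ≅ Z^12, C_2 ≅ Z^8.

∂_1: C_1 → C_0 maps an edge to its endpoints' difference, ∂[p,q] = q − p.
This gives a 6×12 integer matrix of rank 5; reducing to Smith normal form yields diagonal entries (1,1,1,1,1).

Boundary ∂_2: C_2 → C_1 maps a triangle to the signed sum of its edges. For instance
  ∂ABF = BF − AF + AB,
  ∂BEG = EG − BG + BE.
The resulting 12×8 matrix has rank 7, and its Smith normal form has invariant factors (1,1,1,1,1,1,1).

Computing H_k = (kernel of ∂_k) / (image of ∂_{k+1}):

  H_0: rank C_0 − rank ∂_1 = 6 − 5 = 1, and the invariant factors of ∂_1 are all 1, so H_0 ≅ Z.
  H_1: rank ker ∂_1 − rank ∂_2 = (12 − 5) − 7 = 0, and the invariant factors of ∂_2 are all 1, so H_1 ≅ 0.
  H_2: rank ker ∂_2 − rank ∂_3 = (8 − 7) − 0 = 1, and there is no ∂_3, so H_2 ≅ Z.

(K is a triangulation of the 2-sphere S^2.)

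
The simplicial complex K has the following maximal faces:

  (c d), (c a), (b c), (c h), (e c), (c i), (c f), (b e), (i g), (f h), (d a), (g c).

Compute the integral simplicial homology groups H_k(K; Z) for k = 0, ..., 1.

H_0 = Z,  H_1 = Z^4.

K has 9 vertices, 12 edges.
rank ∂_0 = 0, rank ∂_1 = 8 ⇒ b_0 = 9 − 0 − 8 = 1; all invariant factors of ∂_1 are 1 so no torsion. So H_0 ≅ Z.
rank ∂_1 = 8, rank ∂_2 = 0 ⇒ b_1 = 12 − 8 − 0 = 4. So H_1 ≅ Z^4.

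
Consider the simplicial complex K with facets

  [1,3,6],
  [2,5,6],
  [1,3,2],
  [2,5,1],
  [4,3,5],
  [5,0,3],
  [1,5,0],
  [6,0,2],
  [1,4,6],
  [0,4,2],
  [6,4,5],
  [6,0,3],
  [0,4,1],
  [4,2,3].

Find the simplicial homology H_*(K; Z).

H_0 = Z,  H_1 = Z^2,  H_2 = Z.

Take the total order 0 < 1 < 2 < 3 < 4 < 5 < 6 on the vertex set. Then K (dimension 2) consists of the simplices:

  0-simplices (7): [0], [1], [2], [3], [4], [5], [6]
  1-simplices (21): [0,1], [0,2], [0,3], [0,4], [0,5], [0,6], [1,2], [1,3], [1,4], [1,5], [1,6], [2,3], [2,4], [2,5], [2,6], [3,4], [3,5], [3,6], [4,5], [4,6], [5,6]
  2-simplices (14): [0,1,4], [0,1,5], [0,2,4], [0,2,6], [0,3,5], [0,3,6], [1,2,3], [1,2,5], [1,3,6], [1,4,6], [2,3,4], [2,5,6], [3,4,5], [4,5,6]

giving chain groups C_0 ≅ Z^7, C_1 ≅ Z^21, C_2 ≅ Z^14.

∂_1: C_1 → C_0 maps an edge to its endpoints' difference, ∂[p,q] = q − p. For instance
  ∂[2,5] = [5] − [2].
The resulting 7×21 matrix has rank 6, and its Smith normal form has invariant factors (1,1,1,1,1,1).

∂_2: C_2 → C_1 maps a triangle to the signed sum of its edges. For instance
  ∂[1,3,6] = [3,6] − [1,6] + [1,3],
  ∂[0,2,6] = [2,6] − [0,6] + [0,2].
The resulting 21×14 matrix has rank 13, and its Smith normal form has invariant factors (1,1,1,1,1,1,1,1,1,1,1,1,1).

From H_k ≅ ker(∂_k) / im(∂_{k+1}) we obtain:

  H_0: rank C_0 − rank ∂_1 = 7 − 6 = 1, and the invariant factors of ∂_1 are all 1, so H_0 = Z.
  H_1: rank ker ∂_1 − rank ∂_2 = (21 − 6) − 13 = 2, and the invariant factors of ∂_2 are all 1, so H_1 = Z^2.
  H_2: rank ker ∂_2 − rank ∂_3 = (14 − 13) − 0 = 1, and there is no ∂_3, so H_2 = Z.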